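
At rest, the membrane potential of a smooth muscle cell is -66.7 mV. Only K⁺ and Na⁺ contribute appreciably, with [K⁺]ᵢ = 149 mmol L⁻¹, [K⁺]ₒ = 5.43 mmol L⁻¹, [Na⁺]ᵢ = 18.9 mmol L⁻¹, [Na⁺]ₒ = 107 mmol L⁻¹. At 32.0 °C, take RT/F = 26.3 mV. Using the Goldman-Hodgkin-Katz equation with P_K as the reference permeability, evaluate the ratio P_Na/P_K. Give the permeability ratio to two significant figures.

0.060

Let α = P_Na/P_K. GHK: Vm = 26.3·ln[(Kₒ + α·Naₒ)/(Kᵢ + α·Naᵢ)].
e^(Vm/26.3) = e^(-66.7/26.3) = 0.079173
So 0.079173·(Kᵢ + α·Naᵢ) = Kₒ + α·Naₒ → α = (0.079173·149.0 − 5.43) / (107.0 − 0.079173·18.9)
α = (11.8 − 5.43) / (107.0 − 1.496) = 6.367/105.5 = 0.06035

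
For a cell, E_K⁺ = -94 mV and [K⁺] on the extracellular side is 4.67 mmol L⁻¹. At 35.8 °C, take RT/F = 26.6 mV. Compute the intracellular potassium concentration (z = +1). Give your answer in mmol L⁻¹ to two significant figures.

Nernst: E = (26.6/1) · ln([out]/[in]), so ln([out]/[in]) = -94.0 × 1 / 26.6 = -3.5338.
[out]/[in] = e^(-3.5338) = 0.02919.
[in] = 4.67 / 0.02919 = 160 mmol L⁻¹.

160 mmol L⁻¹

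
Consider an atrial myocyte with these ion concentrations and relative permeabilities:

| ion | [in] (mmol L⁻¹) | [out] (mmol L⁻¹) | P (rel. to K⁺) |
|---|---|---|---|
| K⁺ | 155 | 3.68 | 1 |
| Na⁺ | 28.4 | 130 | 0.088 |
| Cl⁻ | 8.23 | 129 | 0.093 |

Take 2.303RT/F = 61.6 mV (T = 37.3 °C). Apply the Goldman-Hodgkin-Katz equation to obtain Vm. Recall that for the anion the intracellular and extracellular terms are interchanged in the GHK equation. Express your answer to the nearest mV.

Vm = 61.6 · log₁₀[(Σ P·[cation]ₒ + Σ P·[anion]ᵢ) / (Σ P·[cation]ᵢ + Σ P·[anion]ₒ)]
Numerator = 1×3.68 + 0.088×130 + 0.093×8.23 = 15.89
Denominator = 1×155 + 0.088×28.4 + 0.093×129 = 169.5
Vm = 61.6 · log₁₀(0.093721) = 61.6 × (-1.0282) = -63.33 mV

-63 mV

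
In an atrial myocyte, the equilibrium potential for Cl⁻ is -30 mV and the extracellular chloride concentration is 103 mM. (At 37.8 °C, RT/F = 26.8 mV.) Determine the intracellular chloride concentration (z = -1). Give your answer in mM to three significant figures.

33.6 mM

Nernst: E = (26.8/-1) · ln([out]/[in]), so ln([out]/[in]) = -30.0 × -1 / 26.8 = 1.1194.
[out]/[in] = e^(1.1194) = 3.063.
[in] = 103 / 3.063 = 33.63 mM.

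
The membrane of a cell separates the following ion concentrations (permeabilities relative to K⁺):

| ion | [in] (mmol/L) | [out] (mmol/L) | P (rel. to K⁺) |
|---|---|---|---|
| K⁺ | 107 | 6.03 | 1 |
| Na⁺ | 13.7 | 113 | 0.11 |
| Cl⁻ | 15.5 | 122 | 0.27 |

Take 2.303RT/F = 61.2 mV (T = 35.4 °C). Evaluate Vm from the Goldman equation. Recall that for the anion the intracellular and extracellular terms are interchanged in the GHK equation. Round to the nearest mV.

-49 mV

Vm = 61.2 · log₁₀[(Σ P·[cation]ₒ + Σ P·[anion]ᵢ) / (Σ P·[cation]ᵢ + Σ P·[anion]ₒ)]
Numerator = 1×6.03 + 0.11×113 + 0.27×15.5 = 22.65
Denominator = 1×107 + 0.11×13.7 + 0.27×122 = 141.4
Vm = 61.2 · log₁₀(0.1601) = 61.2 × (-0.7956) = -48.69 mV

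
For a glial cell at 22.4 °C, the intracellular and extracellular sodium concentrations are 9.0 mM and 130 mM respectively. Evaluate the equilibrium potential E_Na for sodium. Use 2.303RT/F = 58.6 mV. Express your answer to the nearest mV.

68 mV

E = (58.6/z) · log₁₀([Na⁺]_out/[Na⁺]_in) with z = +1.
= (58.6/1) · log₁₀(130/9.0) = 58.60 · log₁₀(14.44)
= 58.60 · (1.1597) = 67.96 mV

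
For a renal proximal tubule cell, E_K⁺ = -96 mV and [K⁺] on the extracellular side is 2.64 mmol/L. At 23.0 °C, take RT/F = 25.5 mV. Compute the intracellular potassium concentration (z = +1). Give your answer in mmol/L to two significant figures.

Nernst: E = (25.5/1) · ln([out]/[in]), so ln([out]/[in]) = -96.0 × 1 / 25.5 = -3.7647.
[out]/[in] = e^(-3.7647) = 0.02317.
[in] = 2.64 / 0.02317 = 113.9 mmol/L.

110 mmol/L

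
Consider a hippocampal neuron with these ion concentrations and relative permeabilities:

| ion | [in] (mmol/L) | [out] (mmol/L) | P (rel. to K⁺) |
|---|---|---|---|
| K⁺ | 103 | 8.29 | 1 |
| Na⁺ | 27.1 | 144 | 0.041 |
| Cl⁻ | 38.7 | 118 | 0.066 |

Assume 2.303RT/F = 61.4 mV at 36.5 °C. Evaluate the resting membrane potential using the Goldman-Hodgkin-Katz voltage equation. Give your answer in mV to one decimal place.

-50.6 mV

Vm = 61.4 · log₁₀[(Σ P·[cation]ₒ + Σ P·[anion]ᵢ) / (Σ P·[cation]ᵢ + Σ P·[anion]ₒ)]
Numerator = 1×8.29 + 0.041×144 + 0.066×38.7 = 16.75
Denominator = 1×103 + 0.041×27.1 + 0.066×118 = 111.9
Vm = 61.4 · log₁₀(0.14967) = 61.4 × (-0.8249) = -50.65 mV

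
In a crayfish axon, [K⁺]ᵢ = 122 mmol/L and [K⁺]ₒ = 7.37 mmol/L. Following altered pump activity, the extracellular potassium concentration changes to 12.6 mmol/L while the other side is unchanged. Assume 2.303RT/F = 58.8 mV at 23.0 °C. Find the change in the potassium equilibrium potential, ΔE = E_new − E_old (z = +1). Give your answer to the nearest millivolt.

14 mV

E_old = (58.8/1)·log₁₀(7.37/122) = -71.67 mV
E_new = (58.8/1)·log₁₀(12.6/122) = -57.98 mV
ΔE = -57.98 − (-71.67) = 13.69 mV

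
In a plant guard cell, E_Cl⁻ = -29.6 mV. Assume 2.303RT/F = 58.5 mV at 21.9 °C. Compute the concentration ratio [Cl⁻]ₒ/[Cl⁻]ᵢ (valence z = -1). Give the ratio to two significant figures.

3.2

log₁₀([out]/[in]) = E·z/(58.5) = -29.6 × -1 / 58.5 = 0.5060
[out]/[in] = 10^(0.5060) = 3.206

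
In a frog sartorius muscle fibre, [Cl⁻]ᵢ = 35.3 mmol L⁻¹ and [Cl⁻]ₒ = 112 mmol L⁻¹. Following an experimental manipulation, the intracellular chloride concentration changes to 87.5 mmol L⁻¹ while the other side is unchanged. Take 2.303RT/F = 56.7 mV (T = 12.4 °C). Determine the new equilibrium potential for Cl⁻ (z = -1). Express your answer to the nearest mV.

After the shift: [Cl⁻]_out = 112, [Cl⁻]_in = 87.5 mmol L⁻¹.
E_new = (56.7/-1)·log₁₀(112/87.5) = -56.70 · (0.1072) = -6.08 mV

-6 mV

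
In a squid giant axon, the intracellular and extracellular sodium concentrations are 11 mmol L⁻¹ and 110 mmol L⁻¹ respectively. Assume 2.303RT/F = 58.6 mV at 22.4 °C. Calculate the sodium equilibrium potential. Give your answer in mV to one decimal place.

E = (58.6/z) · log₁₀([Na⁺]_out/[Na⁺]_in) with z = +1.
= (58.6/1) · log₁₀(110/11) = 58.60 · log₁₀(10)
= 58.60 · (1.0000) = 58.60 mV

58.6 mV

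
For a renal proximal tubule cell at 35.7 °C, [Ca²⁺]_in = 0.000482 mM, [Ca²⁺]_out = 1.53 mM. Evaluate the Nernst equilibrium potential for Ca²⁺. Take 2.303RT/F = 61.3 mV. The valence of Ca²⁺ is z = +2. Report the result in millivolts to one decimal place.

107.3 mV

E = (61.3/z) · log₁₀([Ca²⁺]_out/[Ca²⁺]_in) with z = +2.
= (61.3/2) · log₁₀(1.53/0.000482) = 30.65 · log₁₀(3174)
= 30.65 · (3.5016) = 107.33 mV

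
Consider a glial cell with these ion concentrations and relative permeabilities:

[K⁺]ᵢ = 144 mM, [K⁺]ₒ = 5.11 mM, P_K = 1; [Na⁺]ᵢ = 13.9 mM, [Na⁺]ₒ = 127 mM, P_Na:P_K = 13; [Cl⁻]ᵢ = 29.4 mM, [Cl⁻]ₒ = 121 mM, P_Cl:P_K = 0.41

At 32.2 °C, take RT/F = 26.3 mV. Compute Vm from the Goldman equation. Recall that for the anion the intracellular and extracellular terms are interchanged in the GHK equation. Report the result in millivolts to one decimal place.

39.3 mV

Vm = 26.3 · ln[(Σ P·[cation]ₒ + Σ P·[anion]ᵢ) / (Σ P·[cation]ᵢ + Σ P·[anion]ₒ)]
Numerator = 1×5.11 + 13×127 + 0.41×29.4 = 1668
Denominator = 1×144 + 13×13.9 + 0.41×121 = 374.3
Vm = 26.3 · ln(4.4566) = 26.3 × (1.4944) = 39.30 mV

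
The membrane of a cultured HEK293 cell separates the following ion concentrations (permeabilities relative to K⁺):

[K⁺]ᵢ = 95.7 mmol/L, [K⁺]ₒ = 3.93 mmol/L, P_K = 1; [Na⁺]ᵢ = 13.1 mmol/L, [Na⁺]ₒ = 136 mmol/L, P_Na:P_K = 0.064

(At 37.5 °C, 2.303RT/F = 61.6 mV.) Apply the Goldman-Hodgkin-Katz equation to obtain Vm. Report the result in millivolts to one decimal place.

Vm = 61.6 · log₁₀[(Σ P·[cation]ₒ + Σ P·[anion]ᵢ) / (Σ P·[cation]ᵢ + Σ P·[anion]ₒ)]
Numerator = 1×3.93 + 0.064×136 = 12.63
Denominator = 1×95.7 + 0.064×13.1 = 96.54
Vm = 61.6 · log₁₀(0.13087) = 61.6 × (-0.8832) = -54.40 mV

-54.4 mV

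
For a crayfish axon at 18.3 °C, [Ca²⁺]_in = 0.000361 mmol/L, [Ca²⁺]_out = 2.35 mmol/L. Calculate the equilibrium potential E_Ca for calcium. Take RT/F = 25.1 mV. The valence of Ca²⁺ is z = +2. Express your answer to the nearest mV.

E = (25.1/z) · ln([Ca²⁺]_out/[Ca²⁺]_in) with z = +2.
= (25.1/2) · ln(2.35/0.000361) = 12.55 · ln(6510)
= 12.55 · (8.7810) = 110.20 mV

110 mV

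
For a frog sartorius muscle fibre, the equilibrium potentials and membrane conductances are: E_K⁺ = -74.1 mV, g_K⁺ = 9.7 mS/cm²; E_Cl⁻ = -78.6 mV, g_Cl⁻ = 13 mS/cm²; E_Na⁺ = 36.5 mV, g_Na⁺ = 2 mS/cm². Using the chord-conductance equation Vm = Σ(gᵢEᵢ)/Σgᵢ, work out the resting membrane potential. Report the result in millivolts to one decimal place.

Σ gᵢEᵢ = 9.7·(-74.1) + 13·(-78.6) + 2·(36.5) = -1667.57
Σ gᵢ = 9.7 + 13 + 2 = 24.7
Vm = -1667.57 / 24.7 = -67.51 mV

-67.5 mV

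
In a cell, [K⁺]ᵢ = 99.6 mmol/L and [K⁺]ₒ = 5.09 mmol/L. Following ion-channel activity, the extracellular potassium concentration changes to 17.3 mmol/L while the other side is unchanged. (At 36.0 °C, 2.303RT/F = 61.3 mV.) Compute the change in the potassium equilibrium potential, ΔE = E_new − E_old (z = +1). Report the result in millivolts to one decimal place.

E_old = (61.3/1)·log₁₀(5.09/99.6) = -79.17 mV
E_new = (61.3/1)·log₁₀(17.3/99.6) = -46.60 mV
ΔE = -46.60 − (-79.17) = 32.57 mV

32.6 mV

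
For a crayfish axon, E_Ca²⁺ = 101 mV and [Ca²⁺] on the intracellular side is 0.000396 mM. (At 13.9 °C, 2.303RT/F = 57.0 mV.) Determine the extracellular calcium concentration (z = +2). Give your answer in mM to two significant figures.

1.4 mM

Nernst: E = (57.0/2) · log₁₀([out]/[in]), so log₁₀([out]/[in]) = 101.0 × 2 / 57.0 = 3.5439.
[out]/[in] = 10^(3.5439) = 3498.
[out] = 3498 × 0.000396 = 1.385 mM.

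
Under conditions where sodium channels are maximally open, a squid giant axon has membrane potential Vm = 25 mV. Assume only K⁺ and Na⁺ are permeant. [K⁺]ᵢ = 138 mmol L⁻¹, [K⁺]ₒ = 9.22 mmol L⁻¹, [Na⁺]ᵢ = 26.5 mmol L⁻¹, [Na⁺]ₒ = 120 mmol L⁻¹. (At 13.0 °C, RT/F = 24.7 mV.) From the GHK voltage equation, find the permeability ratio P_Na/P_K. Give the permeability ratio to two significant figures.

7.9

Let α = P_Na/P_K. GHK: Vm = 24.7·ln[(Kₒ + α·Naₒ)/(Kᵢ + α·Naᵢ)].
e^(Vm/24.7) = e^(25.0/24.7) = 2.7515
So 2.7515·(Kᵢ + α·Naᵢ) = Kₒ + α·Naₒ → α = (2.7515·138.0 − 9.22) / (120.0 − 2.7515·26.5)
α = (379.7 − 9.22) / (120.0 − 72.91) = 370.5/47.09 = 7.868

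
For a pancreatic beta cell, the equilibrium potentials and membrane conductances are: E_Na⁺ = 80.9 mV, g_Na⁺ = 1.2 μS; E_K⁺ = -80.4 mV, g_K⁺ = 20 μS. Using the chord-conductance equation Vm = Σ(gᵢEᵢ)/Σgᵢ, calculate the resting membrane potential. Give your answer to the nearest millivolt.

-71 mV

Σ gᵢEᵢ = 1.2·(80.9) + 20·(-80.4) = -1510.92
Σ gᵢ = 1.2 + 20 = 21.2
Vm = -1510.92 / 21.2 = -71.27 mV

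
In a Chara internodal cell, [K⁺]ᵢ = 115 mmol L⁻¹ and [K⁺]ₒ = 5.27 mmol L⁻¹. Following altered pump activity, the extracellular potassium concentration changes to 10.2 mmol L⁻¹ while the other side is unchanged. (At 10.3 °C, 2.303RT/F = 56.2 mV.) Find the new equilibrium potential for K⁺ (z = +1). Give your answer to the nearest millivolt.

-59 mV

After the shift: [K⁺]_out = 10.2, [K⁺]_in = 115 mmol L⁻¹.
E_new = (56.2/1)·log₁₀(10.2/115) = 56.20 · (-1.0521) = -59.13 mV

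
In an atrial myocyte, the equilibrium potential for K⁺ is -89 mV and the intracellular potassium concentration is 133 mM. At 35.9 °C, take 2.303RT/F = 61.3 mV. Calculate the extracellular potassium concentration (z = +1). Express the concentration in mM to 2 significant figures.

Nernst: E = (61.3/1) · log₁₀([out]/[in]), so log₁₀([out]/[in]) = -89.0 × 1 / 61.3 = -1.4519.
[out]/[in] = 10^(-1.4519) = 0.03533.
[out] = 0.03533 × 133 = 4.699 mM.

4.7 mM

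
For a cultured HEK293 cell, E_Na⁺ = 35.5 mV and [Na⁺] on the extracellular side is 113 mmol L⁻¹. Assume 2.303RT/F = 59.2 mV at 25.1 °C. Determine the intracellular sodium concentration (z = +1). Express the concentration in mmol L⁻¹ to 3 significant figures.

Nernst: E = (59.2/1) · log₁₀([out]/[in]), so log₁₀([out]/[in]) = 35.5 × 1 / 59.2 = 0.5997.
[out]/[in] = 10^(0.5997) = 3.978.
[in] = 113 / 3.978 = 28.41 mmol L⁻¹.

28.4 mmol L⁻¹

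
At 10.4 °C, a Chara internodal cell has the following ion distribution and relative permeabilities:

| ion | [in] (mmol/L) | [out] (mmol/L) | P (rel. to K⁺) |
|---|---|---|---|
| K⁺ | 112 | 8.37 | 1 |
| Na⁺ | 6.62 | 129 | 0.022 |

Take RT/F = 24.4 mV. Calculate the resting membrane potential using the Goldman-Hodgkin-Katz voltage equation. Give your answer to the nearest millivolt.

-56 mV

Vm = 24.4 · ln[(Σ P·[cation]ₒ + Σ P·[anion]ᵢ) / (Σ P·[cation]ᵢ + Σ P·[anion]ₒ)]
Numerator = 1×8.37 + 0.022×129 = 11.21
Denominator = 1×112 + 0.022×6.62 = 112.1
Vm = 24.4 · ln(0.099941) = 24.4 × (-2.3032) = -56.20 mV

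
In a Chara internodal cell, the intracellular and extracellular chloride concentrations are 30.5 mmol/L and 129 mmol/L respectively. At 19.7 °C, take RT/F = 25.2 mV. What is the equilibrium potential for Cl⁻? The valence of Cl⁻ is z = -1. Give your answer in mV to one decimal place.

E = (25.2/z) · ln([Cl⁻]_out/[Cl⁻]_in) with z = -1.
For an anion, dividing by z = -1 reverses the sign.
= (25.2/-1) · ln(129/30.5) = -25.20 · ln(4.23)
= -25.20 · (1.4421) = -36.34 mV

-36.3 mV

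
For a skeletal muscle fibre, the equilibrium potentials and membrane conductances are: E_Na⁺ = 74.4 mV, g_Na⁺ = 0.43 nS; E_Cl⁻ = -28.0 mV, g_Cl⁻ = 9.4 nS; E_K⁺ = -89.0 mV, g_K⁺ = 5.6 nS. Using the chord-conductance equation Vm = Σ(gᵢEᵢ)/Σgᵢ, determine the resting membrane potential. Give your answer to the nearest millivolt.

Σ gᵢEᵢ = 0.43·(74.4) + 9.4·(-28.0) + 5.6·(-89.0) = -729.61
Σ gᵢ = 0.43 + 9.4 + 5.6 = 15.43
Vm = -729.61 / 15.43 = -47.29 mV

-47 mV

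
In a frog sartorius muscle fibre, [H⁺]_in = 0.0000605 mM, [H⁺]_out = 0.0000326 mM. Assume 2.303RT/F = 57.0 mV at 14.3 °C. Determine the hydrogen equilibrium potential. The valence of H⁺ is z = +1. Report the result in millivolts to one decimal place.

E = (57.0/z) · log₁₀([H⁺]_out/[H⁺]_in) with z = +1.
= (57.0/1) · log₁₀(0.0000326/0.0000605) = 57.00 · log₁₀(0.5388)
= 57.00 · (-0.2685) = -15.31 mV

-15.3 mV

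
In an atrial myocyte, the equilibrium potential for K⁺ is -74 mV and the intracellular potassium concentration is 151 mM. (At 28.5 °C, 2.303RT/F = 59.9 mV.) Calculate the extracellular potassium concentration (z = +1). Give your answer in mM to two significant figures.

8.8 mM

Nernst: E = (59.9/1) · log₁₀([out]/[in]), so log₁₀([out]/[in]) = -74.0 × 1 / 59.9 = -1.2354.
[out]/[in] = 10^(-1.2354) = 0.05816.
[out] = 0.05816 × 151 = 8.782 mM.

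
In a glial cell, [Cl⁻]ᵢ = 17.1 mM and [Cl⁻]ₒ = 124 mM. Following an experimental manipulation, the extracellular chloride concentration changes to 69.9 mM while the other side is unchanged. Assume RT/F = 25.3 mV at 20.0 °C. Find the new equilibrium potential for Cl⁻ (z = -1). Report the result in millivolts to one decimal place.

After the shift: [Cl⁻]_out = 69.9, [Cl⁻]_in = 17.1 mM.
E_new = (25.3/-1)·ln(69.9/17.1) = -25.30 · (1.4080) = -35.62 mV

-35.6 mV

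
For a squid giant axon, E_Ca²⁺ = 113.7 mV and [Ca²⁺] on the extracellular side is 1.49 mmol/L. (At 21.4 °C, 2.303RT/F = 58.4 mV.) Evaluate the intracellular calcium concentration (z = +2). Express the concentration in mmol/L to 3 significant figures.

Nernst: E = (58.4/2) · log₁₀([out]/[in]), so log₁₀([out]/[in]) = 113.7 × 2 / 58.4 = 3.8938.
[out]/[in] = 10^(3.8938) = 7831.
[in] = 1.49 / 7831 = 0.0001903 mmol/L.

0.000190 mmol/L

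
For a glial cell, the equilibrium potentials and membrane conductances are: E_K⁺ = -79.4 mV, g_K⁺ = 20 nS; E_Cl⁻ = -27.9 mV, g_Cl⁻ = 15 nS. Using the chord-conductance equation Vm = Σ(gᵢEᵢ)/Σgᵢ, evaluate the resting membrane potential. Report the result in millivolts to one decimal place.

-57.3 mV

Σ gᵢEᵢ = 20·(-79.4) + 15·(-27.9) = -2006.50
Σ gᵢ = 20 + 15 = 35
Vm = -2006.50 / 35 = -57.33 mV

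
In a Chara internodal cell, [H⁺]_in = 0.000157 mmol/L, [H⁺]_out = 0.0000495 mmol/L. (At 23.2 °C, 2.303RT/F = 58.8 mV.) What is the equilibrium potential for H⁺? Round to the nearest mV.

-29 mV

E = (58.8/z) · log₁₀([H⁺]_out/[H⁺]_in) with z = +1.
= (58.8/1) · log₁₀(0.0000495/0.000157) = 58.80 · log₁₀(0.3153)
= 58.80 · (-0.5013) = -29.48 mV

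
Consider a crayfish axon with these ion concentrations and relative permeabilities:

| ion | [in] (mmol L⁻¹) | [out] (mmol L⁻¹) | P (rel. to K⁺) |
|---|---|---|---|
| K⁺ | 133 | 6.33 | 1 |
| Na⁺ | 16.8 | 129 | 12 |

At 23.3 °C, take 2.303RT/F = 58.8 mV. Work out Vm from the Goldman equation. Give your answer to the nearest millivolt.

Vm = 58.8 · log₁₀[(Σ P·[cation]ₒ + Σ P·[anion]ᵢ) / (Σ P·[cation]ᵢ + Σ P·[anion]ₒ)]
Numerator = 1×6.33 + 12×129 = 1554
Denominator = 1×133 + 12×16.8 = 334.6
Vm = 58.8 · log₁₀(4.6453) = 58.8 × (0.6670) = 39.22 mV

39 mV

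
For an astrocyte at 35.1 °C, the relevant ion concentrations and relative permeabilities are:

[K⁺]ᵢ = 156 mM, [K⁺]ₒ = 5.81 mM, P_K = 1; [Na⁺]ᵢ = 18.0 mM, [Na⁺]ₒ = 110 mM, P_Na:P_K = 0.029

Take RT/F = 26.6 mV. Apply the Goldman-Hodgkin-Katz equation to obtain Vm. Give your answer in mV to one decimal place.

Vm = 26.6 · ln[(Σ P·[cation]ₒ + Σ P·[anion]ᵢ) / (Σ P·[cation]ᵢ + Σ P·[anion]ₒ)]
Numerator = 1×5.81 + 0.029×110 = 9
Denominator = 1×156 + 0.029×18.0 = 156.5
Vm = 26.6 · ln(0.0575) = 26.6 × (-2.8560) = -75.97 mV

-76.0 mV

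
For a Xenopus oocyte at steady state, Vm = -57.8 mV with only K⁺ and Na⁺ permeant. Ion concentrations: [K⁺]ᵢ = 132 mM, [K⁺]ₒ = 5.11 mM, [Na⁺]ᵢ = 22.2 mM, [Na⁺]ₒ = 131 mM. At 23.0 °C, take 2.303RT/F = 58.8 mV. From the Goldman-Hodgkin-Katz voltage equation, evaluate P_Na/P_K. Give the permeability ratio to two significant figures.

0.067

Let α = P_Na/P_K. GHK: Vm = 58.8·log₁₀[(Kₒ + α·Naₒ)/(Kᵢ + α·Naᵢ)].
10^(Vm/58.8) = 10^(-57.8/58.8) = 0.10399
So 0.10399·(Kᵢ + α·Naᵢ) = Kₒ + α·Naₒ → α = (0.10399·132.0 − 5.11) / (131.0 − 0.10399·22.2)
α = (13.73 − 5.11) / (131.0 − 2.309) = 8.617/128.7 = 0.06696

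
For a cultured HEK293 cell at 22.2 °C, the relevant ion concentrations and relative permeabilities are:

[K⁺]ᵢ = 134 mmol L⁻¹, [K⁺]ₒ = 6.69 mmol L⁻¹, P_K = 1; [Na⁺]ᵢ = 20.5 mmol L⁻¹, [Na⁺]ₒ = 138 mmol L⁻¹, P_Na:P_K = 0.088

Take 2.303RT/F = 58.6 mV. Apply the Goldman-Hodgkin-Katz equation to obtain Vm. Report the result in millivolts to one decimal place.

-50.3 mV

Vm = 58.6 · log₁₀[(Σ P·[cation]ₒ + Σ P·[anion]ᵢ) / (Σ P·[cation]ᵢ + Σ P·[anion]ₒ)]
Numerator = 1×6.69 + 0.088×138 = 18.83
Denominator = 1×134 + 0.088×20.5 = 135.8
Vm = 58.6 · log₁₀(0.13869) = 58.6 × (-0.8580) = -50.28 mV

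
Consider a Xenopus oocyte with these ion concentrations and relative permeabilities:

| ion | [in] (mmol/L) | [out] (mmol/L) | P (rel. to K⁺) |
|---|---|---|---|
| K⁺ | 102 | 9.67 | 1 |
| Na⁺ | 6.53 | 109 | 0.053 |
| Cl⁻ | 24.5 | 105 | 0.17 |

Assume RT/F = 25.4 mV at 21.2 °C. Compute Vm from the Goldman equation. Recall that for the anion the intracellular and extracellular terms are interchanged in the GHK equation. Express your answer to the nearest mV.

Vm = 25.4 · ln[(Σ P·[cation]ₒ + Σ P·[anion]ᵢ) / (Σ P·[cation]ᵢ + Σ P·[anion]ₒ)]
Numerator = 1×9.67 + 0.053×109 + 0.17×24.5 = 19.61
Denominator = 1×102 + 0.053×6.53 + 0.17×105 = 120.2
Vm = 25.4 · ln(0.16317) = 25.4 × (-1.8130) = -46.05 mV

-46 mV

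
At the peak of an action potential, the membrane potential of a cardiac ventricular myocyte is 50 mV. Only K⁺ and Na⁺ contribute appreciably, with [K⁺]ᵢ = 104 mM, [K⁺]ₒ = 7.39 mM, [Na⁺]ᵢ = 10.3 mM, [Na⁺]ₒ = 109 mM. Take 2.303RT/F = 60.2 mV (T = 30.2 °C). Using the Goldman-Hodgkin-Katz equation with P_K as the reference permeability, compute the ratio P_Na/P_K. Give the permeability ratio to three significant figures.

17.7

Let α = P_Na/P_K. GHK: Vm = 60.2·log₁₀[(Kₒ + α·Naₒ)/(Kᵢ + α·Naᵢ)].
10^(Vm/60.2) = 10^(50.0/60.2) = 6.7696
So 6.7696·(Kᵢ + α·Naᵢ) = Kₒ + α·Naₒ → α = (6.7696·104.0 − 7.39) / (109.0 − 6.7696·10.3)
α = (704 − 7.39) / (109.0 − 69.73) = 696.7/39.27 = 17.74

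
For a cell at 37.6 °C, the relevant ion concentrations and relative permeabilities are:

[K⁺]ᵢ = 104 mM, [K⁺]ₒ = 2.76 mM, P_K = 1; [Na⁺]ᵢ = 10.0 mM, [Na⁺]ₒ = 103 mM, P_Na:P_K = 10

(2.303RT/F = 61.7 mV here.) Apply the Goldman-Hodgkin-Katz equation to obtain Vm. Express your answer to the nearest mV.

Vm = 61.7 · log₁₀[(Σ P·[cation]ₒ + Σ P·[anion]ᵢ) / (Σ P·[cation]ᵢ + Σ P·[anion]ₒ)]
Numerator = 1×2.76 + 10×103 = 1033
Denominator = 1×104 + 10×10.0 = 204
Vm = 61.7 · log₁₀(5.0625) = 61.7 × (0.7044) = 43.46 mV

43 mV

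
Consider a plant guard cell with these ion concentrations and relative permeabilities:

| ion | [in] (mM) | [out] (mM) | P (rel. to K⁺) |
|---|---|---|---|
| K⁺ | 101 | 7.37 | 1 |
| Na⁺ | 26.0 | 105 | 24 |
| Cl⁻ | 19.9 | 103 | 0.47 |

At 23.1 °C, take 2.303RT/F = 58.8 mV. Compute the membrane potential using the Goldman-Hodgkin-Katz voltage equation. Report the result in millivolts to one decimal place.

30.3 mV

Vm = 58.8 · log₁₀[(Σ P·[cation]ₒ + Σ P·[anion]ᵢ) / (Σ P·[cation]ᵢ + Σ P·[anion]ₒ)]
Numerator = 1×7.37 + 24×105 + 0.47×19.9 = 2537
Denominator = 1×101 + 24×26.0 + 0.47×103 = 773.4
Vm = 58.8 · log₁₀(3.2799) = 58.8 × (0.5159) = 30.33 mV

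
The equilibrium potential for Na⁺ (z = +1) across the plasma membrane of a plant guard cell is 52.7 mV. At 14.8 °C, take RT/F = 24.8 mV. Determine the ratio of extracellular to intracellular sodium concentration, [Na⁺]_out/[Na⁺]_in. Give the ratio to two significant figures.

ln([out]/[in]) = E·z/(24.8) = 52.7 × 1 / 24.8 = 2.1250
[out]/[in] = e^(2.1250) = 8.373

8.4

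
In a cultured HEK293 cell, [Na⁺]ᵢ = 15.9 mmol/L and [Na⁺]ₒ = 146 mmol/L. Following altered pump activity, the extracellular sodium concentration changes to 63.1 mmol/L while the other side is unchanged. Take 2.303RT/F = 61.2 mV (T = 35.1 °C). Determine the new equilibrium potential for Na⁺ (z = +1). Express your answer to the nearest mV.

37 mV

After the shift: [Na⁺]_out = 63.1, [Na⁺]_in = 15.9 mmol/L.
E_new = (61.2/1)·log₁₀(63.1/15.9) = 61.20 · (0.5986) = 36.64 mV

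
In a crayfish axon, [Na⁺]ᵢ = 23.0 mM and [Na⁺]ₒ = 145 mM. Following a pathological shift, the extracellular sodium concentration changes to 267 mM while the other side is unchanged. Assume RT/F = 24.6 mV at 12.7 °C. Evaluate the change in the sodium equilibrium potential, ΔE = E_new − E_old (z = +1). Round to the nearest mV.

E_old = (24.6/1)·ln(145/23.0) = 45.29 mV
E_new = (24.6/1)·ln(267/23.0) = 60.31 mV
ΔE = 60.31 − (45.29) = 15.02 mV

15 mV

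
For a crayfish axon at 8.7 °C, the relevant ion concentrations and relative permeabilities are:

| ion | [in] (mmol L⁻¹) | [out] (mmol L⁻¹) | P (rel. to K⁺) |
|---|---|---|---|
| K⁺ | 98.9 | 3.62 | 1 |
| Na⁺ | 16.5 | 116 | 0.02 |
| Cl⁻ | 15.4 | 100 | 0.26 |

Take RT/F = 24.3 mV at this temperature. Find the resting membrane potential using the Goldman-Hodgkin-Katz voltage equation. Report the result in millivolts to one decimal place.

Vm = 24.3 · ln[(Σ P·[cation]ₒ + Σ P·[anion]ᵢ) / (Σ P·[cation]ᵢ + Σ P·[anion]ₒ)]
Numerator = 1×3.62 + 0.02×116 + 0.26×15.4 = 9.944
Denominator = 1×98.9 + 0.02×16.5 + 0.26×100 = 125.2
Vm = 24.3 · ln(0.079406) = 24.3 × (-2.5332) = -61.56 mV

-61.6 mV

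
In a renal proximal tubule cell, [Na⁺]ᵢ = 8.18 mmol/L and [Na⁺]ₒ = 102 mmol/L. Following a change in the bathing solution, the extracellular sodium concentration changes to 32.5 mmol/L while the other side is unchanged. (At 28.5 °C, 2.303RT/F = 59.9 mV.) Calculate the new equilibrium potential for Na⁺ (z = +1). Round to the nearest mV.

After the shift: [Na⁺]_out = 32.5, [Na⁺]_in = 8.18 mmol/L.
E_new = (59.9/1)·log₁₀(32.5/8.18) = 59.90 · (0.5991) = 35.89 mV

36 mV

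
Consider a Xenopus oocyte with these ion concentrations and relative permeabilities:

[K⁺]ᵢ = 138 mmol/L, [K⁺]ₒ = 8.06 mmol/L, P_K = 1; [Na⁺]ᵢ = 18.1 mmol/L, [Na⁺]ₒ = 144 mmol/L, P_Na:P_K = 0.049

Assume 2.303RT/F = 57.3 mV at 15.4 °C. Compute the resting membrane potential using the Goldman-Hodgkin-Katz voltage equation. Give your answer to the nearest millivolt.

-55 mV

Vm = 57.3 · log₁₀[(Σ P·[cation]ₒ + Σ P·[anion]ᵢ) / (Σ P·[cation]ᵢ + Σ P·[anion]ₒ)]
Numerator = 1×8.06 + 0.049×144 = 15.12
Denominator = 1×138 + 0.049×18.1 = 138.9
Vm = 57.3 · log₁₀(0.10884) = 57.3 × (-0.9632) = -55.19 mV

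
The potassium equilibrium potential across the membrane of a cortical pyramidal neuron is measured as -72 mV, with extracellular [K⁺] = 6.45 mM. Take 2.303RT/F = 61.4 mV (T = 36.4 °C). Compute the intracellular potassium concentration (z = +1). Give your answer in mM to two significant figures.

Nernst: E = (61.4/1) · log₁₀([out]/[in]), so log₁₀([out]/[in]) = -72.0 × 1 / 61.4 = -1.1726.
[out]/[in] = 10^(-1.1726) = 0.0672.
[in] = 6.45 / 0.0672 = 95.98 mM.

96 mM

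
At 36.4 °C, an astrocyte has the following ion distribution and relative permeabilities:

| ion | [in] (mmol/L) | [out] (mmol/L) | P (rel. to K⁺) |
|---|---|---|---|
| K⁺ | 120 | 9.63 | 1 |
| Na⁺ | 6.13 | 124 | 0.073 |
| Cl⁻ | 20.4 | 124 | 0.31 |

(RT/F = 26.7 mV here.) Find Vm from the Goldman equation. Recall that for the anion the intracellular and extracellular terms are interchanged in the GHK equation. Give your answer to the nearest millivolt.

-49 mV

Vm = 26.7 · ln[(Σ P·[cation]ₒ + Σ P·[anion]ᵢ) / (Σ P·[cation]ᵢ + Σ P·[anion]ₒ)]
Numerator = 1×9.63 + 0.073×124 + 0.31×20.4 = 25.01
Denominator = 1×120 + 0.073×6.13 + 0.31×124 = 158.9
Vm = 26.7 · ln(0.15738) = 26.7 × (-1.8491) = -49.37 mV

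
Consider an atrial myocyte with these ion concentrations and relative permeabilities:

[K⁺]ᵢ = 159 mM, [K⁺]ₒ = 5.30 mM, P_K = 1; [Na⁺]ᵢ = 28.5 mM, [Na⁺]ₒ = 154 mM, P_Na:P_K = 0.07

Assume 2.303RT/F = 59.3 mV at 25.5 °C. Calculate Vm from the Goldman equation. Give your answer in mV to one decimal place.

Vm = 59.3 · log₁₀[(Σ P·[cation]ₒ + Σ P·[anion]ᵢ) / (Σ P·[cation]ᵢ + Σ P·[anion]ₒ)]
Numerator = 1×5.30 + 0.07×154 = 16.08
Denominator = 1×159 + 0.07×28.5 = 161
Vm = 59.3 · log₁₀(0.099879) = 59.3 × (-1.0005) = -59.33 mV

-59.3 mV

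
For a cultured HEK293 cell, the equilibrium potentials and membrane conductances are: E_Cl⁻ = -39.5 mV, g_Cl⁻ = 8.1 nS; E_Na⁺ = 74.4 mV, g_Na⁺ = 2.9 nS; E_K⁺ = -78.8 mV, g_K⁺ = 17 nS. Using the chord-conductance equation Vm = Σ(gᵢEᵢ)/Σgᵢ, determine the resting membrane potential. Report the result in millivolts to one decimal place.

-51.6 mV

Σ gᵢEᵢ = 8.1·(-39.5) + 2.9·(74.4) + 17·(-78.8) = -1443.79
Σ gᵢ = 8.1 + 2.9 + 17 = 28
Vm = -1443.79 / 28 = -51.56 mV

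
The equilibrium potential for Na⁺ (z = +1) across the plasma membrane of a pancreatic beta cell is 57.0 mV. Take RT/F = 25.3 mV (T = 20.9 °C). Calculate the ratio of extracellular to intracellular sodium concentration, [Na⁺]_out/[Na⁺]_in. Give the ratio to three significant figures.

ln([out]/[in]) = E·z/(25.3) = 57.0 × 1 / 25.3 = 2.2530
[out]/[in] = e^(2.2530) = 9.516

9.52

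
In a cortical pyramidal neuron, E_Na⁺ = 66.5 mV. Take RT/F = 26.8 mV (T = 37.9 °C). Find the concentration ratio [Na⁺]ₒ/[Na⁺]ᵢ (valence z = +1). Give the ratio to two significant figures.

ln([out]/[in]) = E·z/(26.8) = 66.5 × 1 / 26.8 = 2.4813
[out]/[in] = e^(2.4813) = 11.96

12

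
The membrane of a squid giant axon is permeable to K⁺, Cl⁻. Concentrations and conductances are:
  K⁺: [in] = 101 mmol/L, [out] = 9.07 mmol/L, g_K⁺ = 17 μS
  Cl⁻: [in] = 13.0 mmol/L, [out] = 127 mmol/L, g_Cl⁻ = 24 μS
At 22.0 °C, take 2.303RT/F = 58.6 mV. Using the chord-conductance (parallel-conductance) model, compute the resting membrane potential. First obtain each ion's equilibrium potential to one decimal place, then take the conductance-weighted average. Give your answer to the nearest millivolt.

E_K⁺ = (58.6/1)·log₁₀(9.07/101) = -61.3 mV
E_Cl⁻ = (58.6/-1)·log₁₀(127/13.0) = -58.0 mV
Vm = (Σ gᵢEᵢ)/(Σ gᵢ) = (17·-61.3 + 24·-58.0) / (17 + 24)
= -2434.10 / 41 = -59.37 mV

-59 mV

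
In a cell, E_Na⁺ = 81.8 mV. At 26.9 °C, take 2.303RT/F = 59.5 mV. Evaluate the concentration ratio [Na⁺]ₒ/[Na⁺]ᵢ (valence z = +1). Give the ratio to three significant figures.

log₁₀([out]/[in]) = E·z/(59.5) = 81.8 × 1 / 59.5 = 1.3748
[out]/[in] = 10^(1.3748) = 23.7

23.7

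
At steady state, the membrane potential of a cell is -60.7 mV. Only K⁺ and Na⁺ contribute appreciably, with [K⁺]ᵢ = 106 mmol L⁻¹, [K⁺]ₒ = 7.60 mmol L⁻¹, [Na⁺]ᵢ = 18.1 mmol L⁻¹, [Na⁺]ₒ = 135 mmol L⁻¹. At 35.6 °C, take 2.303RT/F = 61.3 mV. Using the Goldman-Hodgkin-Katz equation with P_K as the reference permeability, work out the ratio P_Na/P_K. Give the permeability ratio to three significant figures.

Let α = P_Na/P_K. GHK: Vm = 61.3·log₁₀[(Kₒ + α·Naₒ)/(Kᵢ + α·Naᵢ)].
10^(Vm/61.3) = 10^(-60.7/61.3) = 0.10228
So 0.10228·(Kᵢ + α·Naᵢ) = Kₒ + α·Naₒ → α = (0.10228·106.0 − 7.6) / (135.0 − 0.10228·18.1)
α = (10.84 − 7.6) / (135.0 − 1.851) = 3.242/133.1 = 0.02435

0.0243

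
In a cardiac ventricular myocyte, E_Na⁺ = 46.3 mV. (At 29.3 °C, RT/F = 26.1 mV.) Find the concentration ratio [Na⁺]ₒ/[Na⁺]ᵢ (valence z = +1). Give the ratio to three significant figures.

ln([out]/[in]) = E·z/(26.1) = 46.3 × 1 / 26.1 = 1.7739
[out]/[in] = e^(1.7739) = 5.894

5.89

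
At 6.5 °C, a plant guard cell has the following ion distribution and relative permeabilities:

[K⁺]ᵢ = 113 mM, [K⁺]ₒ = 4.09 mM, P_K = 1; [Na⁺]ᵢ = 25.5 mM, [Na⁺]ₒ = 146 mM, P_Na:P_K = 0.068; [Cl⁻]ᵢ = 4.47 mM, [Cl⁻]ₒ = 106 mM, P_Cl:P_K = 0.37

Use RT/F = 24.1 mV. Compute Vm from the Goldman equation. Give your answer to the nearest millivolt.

Vm = 24.1 · ln[(Σ P·[cation]ₒ + Σ P·[anion]ᵢ) / (Σ P·[cation]ᵢ + Σ P·[anion]ₒ)]
Numerator = 1×4.09 + 0.068×146 + 0.37×4.47 = 15.67
Denominator = 1×113 + 0.068×25.5 + 0.37×106 = 154
Vm = 24.1 · ln(0.1018) = 24.1 × (-2.2848) = -55.06 mV

-55 mV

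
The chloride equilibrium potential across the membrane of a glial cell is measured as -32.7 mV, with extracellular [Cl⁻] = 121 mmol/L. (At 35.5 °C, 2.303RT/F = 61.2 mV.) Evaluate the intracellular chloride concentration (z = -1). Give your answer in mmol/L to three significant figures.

35.4 mmol/L

Nernst: E = (61.2/-1) · log₁₀([out]/[in]), so log₁₀([out]/[in]) = -32.7 × -1 / 61.2 = 0.5343.
[out]/[in] = 10^(0.5343) = 3.422.
[in] = 121 / 3.422 = 35.36 mmol/L.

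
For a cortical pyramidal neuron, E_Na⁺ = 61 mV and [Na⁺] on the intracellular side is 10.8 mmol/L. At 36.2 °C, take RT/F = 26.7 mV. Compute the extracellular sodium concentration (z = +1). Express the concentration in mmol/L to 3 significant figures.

106 mmol/L

Nernst: E = (26.7/1) · ln([out]/[in]), so ln([out]/[in]) = 61.0 × 1 / 26.7 = 2.2846.
[out]/[in] = e^(2.2846) = 9.822.
[out] = 9.822 × 10.8 = 106.1 mmol/L.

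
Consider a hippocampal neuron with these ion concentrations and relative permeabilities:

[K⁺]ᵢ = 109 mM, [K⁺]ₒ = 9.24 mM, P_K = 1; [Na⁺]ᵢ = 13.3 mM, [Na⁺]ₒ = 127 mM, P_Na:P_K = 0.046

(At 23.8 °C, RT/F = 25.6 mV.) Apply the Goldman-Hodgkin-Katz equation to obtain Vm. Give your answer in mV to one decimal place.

Vm = 25.6 · ln[(Σ P·[cation]ₒ + Σ P·[anion]ᵢ) / (Σ P·[cation]ᵢ + Σ P·[anion]ₒ)]
Numerator = 1×9.24 + 0.046×127 = 15.08
Denominator = 1×109 + 0.046×13.3 = 109.6
Vm = 25.6 · ln(0.13759) = 25.6 × (-1.9834) = -50.78 mV

-50.8 mV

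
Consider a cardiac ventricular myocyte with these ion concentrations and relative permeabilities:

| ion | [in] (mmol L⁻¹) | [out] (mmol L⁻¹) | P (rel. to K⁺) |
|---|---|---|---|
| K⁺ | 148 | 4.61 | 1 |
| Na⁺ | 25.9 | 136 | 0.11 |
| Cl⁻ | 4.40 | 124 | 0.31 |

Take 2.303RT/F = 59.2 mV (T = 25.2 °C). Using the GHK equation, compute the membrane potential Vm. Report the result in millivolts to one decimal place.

Vm = 59.2 · log₁₀[(Σ P·[cation]ₒ + Σ P·[anion]ᵢ) / (Σ P·[cation]ᵢ + Σ P·[anion]ₒ)]
Numerator = 1×4.61 + 0.11×136 + 0.31×4.40 = 20.93
Denominator = 1×148 + 0.11×25.9 + 0.31×124 = 189.3
Vm = 59.2 · log₁₀(0.11059) = 59.2 × (-0.9563) = -56.61 mV

-56.6 mV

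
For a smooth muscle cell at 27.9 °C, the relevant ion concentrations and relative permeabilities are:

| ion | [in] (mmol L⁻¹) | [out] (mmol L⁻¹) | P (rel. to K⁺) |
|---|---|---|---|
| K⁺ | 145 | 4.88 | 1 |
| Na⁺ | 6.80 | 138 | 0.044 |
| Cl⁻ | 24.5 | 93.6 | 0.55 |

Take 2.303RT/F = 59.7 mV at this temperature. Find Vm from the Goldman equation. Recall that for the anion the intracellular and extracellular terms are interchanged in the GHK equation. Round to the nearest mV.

-54 mV

Vm = 59.7 · log₁₀[(Σ P·[cation]ₒ + Σ P·[anion]ᵢ) / (Σ P·[cation]ᵢ + Σ P·[anion]ₒ)]
Numerator = 1×4.88 + 0.044×138 + 0.55×24.5 = 24.43
Denominator = 1×145 + 0.044×6.80 + 0.55×93.6 = 196.8
Vm = 59.7 · log₁₀(0.12413) = 59.7 × (-0.9061) = -54.09 mV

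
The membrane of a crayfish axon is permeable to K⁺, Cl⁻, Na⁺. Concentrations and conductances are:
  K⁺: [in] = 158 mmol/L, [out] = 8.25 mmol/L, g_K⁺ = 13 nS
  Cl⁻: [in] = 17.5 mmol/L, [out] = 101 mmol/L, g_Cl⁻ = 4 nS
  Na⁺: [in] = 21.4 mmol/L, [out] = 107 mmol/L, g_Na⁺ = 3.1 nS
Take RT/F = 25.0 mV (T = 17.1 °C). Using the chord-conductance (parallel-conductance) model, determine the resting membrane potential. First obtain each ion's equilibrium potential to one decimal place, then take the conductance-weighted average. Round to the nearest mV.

E_K⁺ = (25.0/1)·ln(8.25/158) = -73.8 mV
E_Cl⁻ = (25.0/-1)·ln(101/17.5) = -43.8 mV
E_Na⁺ = (25.0/1)·ln(107/21.4) = 40.2 mV
Vm = (Σ gᵢEᵢ)/(Σ gᵢ) = (13·-73.8 + 4·-43.8 + 3.1·40.2) / (13 + 4 + 3.1)
= -1009.98 / 20.1 = -50.25 mV

-50 mV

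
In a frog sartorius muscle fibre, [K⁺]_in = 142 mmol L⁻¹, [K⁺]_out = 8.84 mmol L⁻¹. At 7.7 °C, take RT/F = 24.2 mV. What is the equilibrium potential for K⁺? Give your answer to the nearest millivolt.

-67 mV

E = (24.2/z) · ln([K⁺]_out/[K⁺]_in) with z = +1.
= (24.2/1) · ln(8.84/142) = 24.20 · ln(0.06225)
= 24.20 · (-2.7765) = -67.19 mV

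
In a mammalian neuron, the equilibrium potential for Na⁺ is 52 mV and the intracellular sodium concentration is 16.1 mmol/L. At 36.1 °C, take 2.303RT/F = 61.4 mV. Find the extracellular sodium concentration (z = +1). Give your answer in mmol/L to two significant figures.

Nernst: E = (61.4/1) · log₁₀([out]/[in]), so log₁₀([out]/[in]) = 52.0 × 1 / 61.4 = 0.8469.
[out]/[in] = 10^(0.8469) = 7.029.
[out] = 7.029 × 16.1 = 113.2 mmol/L.

110 mmol/L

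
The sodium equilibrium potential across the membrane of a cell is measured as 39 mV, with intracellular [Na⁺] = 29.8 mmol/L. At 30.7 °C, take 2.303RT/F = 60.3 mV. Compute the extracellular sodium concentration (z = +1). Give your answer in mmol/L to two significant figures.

Nernst: E = (60.3/1) · log₁₀([out]/[in]), so log₁₀([out]/[in]) = 39.0 × 1 / 60.3 = 0.6468.
[out]/[in] = 10^(0.6468) = 4.434.
[out] = 4.434 × 29.8 = 132.1 mmol/L.

130 mmol/L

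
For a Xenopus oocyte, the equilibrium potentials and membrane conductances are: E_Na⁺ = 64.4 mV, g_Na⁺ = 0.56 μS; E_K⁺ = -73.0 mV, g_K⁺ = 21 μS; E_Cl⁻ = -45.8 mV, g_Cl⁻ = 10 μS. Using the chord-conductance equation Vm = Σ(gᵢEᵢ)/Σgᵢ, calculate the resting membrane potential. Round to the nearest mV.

Σ gᵢEᵢ = 0.56·(64.4) + 21·(-73.0) + 10·(-45.8) = -1954.94
Σ gᵢ = 0.56 + 21 + 10 = 31.56
Vm = -1954.94 / 31.56 = -61.94 mV

-62 mV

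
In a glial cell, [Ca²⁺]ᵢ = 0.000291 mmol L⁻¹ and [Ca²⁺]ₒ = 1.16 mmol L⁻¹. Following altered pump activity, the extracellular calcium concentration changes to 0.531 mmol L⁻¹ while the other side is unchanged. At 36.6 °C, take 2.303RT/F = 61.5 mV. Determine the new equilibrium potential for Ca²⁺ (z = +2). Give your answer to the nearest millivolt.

After the shift: [Ca²⁺]_out = 0.531, [Ca²⁺]_in = 0.000291 mmol L⁻¹.
E_new = (61.5/2)·log₁₀(0.531/0.000291) = 30.75 · (3.2612) = 100.28 mV

100 mV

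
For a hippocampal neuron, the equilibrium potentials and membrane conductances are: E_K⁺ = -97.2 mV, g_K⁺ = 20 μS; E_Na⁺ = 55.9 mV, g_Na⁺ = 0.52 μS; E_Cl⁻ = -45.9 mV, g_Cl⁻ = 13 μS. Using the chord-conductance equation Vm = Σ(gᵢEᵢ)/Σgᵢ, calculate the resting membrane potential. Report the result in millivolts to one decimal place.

Σ gᵢEᵢ = 20·(-97.2) + 0.52·(55.9) + 13·(-45.9) = -2511.63
Σ gᵢ = 20 + 0.52 + 13 = 33.52
Vm = -2511.63 / 33.52 = -74.93 mV

-74.9 mV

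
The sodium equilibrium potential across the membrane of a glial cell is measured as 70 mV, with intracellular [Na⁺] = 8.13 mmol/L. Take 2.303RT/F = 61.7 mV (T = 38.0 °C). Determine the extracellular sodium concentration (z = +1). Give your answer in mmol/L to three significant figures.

Nernst: E = (61.7/1) · log₁₀([out]/[in]), so log₁₀([out]/[in]) = 70.0 × 1 / 61.7 = 1.1345.
[out]/[in] = 10^(1.1345) = 13.63.
[out] = 13.63 × 8.13 = 110.8 mmol/L.

111 mmol/L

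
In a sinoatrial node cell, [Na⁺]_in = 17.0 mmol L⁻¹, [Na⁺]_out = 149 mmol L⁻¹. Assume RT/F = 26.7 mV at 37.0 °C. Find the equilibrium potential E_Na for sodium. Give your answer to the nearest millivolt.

58 mV

E = (26.7/z) · ln([Na⁺]_out/[Na⁺]_in) with z = +1.
= (26.7/1) · ln(149/17.0) = 26.70 · ln(8.765)
= 26.70 · (2.1707) = 57.96 mV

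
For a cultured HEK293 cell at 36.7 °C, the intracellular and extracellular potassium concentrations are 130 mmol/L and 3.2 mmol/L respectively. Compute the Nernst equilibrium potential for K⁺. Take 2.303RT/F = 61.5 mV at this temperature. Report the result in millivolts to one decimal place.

E = (61.5/z) · log₁₀([K⁺]_out/[K⁺]_in) with z = +1.
= (61.5/1) · log₁₀(3.2/130) = 61.50 · log₁₀(0.02462)
= 61.50 · (-1.6088) = -98.94 mV

-98.9 mV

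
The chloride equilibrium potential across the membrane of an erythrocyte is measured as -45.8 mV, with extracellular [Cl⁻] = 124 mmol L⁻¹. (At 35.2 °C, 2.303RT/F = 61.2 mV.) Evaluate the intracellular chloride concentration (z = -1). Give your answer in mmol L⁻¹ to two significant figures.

Nernst: E = (61.2/-1) · log₁₀([out]/[in]), so log₁₀([out]/[in]) = -45.8 × -1 / 61.2 = 0.7484.
[out]/[in] = 10^(0.7484) = 5.602.
[in] = 124 / 5.602 = 22.13 mmol L⁻¹.

22 mmol L⁻¹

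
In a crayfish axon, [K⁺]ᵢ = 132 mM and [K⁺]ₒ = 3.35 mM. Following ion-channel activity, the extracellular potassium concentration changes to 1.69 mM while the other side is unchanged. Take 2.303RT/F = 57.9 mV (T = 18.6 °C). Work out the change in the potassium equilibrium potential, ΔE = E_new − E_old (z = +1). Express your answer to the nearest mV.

E_old = (57.9/1)·log₁₀(3.35/132) = -92.38 mV
E_new = (57.9/1)·log₁₀(1.69/132) = -109.59 mV
ΔE = -109.59 − (-92.38) = -17.21 mV

-17 mV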